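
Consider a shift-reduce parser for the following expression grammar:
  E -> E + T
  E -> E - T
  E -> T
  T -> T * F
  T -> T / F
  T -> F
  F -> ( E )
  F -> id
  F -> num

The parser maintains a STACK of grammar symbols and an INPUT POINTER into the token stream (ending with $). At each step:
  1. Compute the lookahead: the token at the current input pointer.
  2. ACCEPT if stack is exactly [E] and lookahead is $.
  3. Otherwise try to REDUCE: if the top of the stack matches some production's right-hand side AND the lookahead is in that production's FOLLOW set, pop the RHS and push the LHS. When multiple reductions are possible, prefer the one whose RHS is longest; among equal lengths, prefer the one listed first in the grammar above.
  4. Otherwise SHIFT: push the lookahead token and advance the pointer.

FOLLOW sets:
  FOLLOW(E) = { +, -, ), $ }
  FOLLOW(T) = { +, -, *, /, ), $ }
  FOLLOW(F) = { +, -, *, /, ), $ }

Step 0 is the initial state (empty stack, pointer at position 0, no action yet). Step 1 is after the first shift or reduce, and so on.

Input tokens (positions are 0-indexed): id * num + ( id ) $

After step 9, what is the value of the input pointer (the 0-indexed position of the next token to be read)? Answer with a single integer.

Step 1: shift id. Stack=[id] ptr=1 lookahead=* remaining=[* num + ( id ) $]
Step 2: reduce F->id. Stack=[F] ptr=1 lookahead=* remaining=[* num + ( id ) $]
Step 3: reduce T->F. Stack=[T] ptr=1 lookahead=* remaining=[* num + ( id ) $]
Step 4: shift *. Stack=[T *] ptr=2 lookahead=num remaining=[num + ( id ) $]
Step 5: shift num. Stack=[T * num] ptr=3 lookahead=+ remaining=[+ ( id ) $]
Step 6: reduce F->num. Stack=[T * F] ptr=3 lookahead=+ remaining=[+ ( id ) $]
Step 7: reduce T->T * F. Stack=[T] ptr=3 lookahead=+ remaining=[+ ( id ) $]
Step 8: reduce E->T. Stack=[E] ptr=3 lookahead=+ remaining=[+ ( id ) $]
Step 9: shift +. Stack=[E +] ptr=4 lookahead=( remaining=[( id ) $]

Answer: 4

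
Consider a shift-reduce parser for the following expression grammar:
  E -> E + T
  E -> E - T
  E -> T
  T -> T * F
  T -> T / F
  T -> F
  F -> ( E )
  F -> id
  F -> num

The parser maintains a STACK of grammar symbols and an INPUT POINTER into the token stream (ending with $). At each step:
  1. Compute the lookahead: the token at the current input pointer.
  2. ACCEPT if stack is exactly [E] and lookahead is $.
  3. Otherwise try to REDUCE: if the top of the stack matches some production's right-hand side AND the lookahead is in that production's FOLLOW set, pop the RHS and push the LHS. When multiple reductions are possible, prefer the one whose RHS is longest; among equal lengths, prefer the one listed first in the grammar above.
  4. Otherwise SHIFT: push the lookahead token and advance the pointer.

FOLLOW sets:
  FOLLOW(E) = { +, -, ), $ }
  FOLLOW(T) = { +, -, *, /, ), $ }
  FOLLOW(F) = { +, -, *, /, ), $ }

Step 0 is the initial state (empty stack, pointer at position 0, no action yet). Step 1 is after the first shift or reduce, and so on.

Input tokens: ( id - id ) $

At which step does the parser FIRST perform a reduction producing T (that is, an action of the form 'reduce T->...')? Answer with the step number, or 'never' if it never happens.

Step 1: shift (. Stack=[(] ptr=1 lookahead=id remaining=[id - id ) $]
Step 2: shift id. Stack=[( id] ptr=2 lookahead=- remaining=[- id ) $]
Step 3: reduce F->id. Stack=[( F] ptr=2 lookahead=- remaining=[- id ) $]
Step 4: reduce T->F. Stack=[( T] ptr=2 lookahead=- remaining=[- id ) $]

Answer: 4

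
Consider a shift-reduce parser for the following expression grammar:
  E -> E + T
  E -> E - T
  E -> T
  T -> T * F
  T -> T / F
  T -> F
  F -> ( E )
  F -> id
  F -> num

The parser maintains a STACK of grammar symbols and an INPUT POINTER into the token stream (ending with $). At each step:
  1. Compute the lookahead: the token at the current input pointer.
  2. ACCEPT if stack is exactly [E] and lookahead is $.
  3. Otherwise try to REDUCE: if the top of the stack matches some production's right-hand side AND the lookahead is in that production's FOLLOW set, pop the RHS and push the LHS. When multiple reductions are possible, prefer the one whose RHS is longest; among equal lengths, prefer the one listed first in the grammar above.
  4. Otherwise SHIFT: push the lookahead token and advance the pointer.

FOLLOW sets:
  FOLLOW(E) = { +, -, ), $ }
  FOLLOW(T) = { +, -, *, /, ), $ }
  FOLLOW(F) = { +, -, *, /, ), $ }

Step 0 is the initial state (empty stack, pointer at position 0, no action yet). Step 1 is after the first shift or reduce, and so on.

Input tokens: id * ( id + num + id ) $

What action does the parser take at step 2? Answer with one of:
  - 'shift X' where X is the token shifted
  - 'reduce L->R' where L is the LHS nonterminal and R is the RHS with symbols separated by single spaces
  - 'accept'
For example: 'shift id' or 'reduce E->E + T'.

Answer: reduce F->id

Derivation:
Step 1: shift id. Stack=[id] ptr=1 lookahead=* remaining=[* ( id + num + id ) $]
Step 2: reduce F->id. Stack=[F] ptr=1 lookahead=* remaining=[* ( id + num + id ) $]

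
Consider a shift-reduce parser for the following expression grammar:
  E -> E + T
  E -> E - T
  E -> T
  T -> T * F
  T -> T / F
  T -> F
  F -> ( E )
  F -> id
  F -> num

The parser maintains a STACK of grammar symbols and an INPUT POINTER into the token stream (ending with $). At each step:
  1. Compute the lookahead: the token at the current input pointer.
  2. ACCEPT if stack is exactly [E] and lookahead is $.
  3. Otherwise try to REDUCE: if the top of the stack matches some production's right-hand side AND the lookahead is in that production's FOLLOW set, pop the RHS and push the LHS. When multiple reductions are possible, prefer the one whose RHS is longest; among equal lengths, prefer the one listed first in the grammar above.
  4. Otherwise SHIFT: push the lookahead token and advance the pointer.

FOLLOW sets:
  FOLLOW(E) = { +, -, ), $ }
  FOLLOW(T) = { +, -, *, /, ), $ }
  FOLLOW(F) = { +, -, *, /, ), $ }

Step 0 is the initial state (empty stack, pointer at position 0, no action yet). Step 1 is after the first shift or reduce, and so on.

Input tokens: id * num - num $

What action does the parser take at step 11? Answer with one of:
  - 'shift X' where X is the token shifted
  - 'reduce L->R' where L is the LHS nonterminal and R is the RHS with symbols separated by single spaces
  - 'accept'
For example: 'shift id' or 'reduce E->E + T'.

Step 1: shift id. Stack=[id] ptr=1 lookahead=* remaining=[* num - num $]
Step 2: reduce F->id. Stack=[F] ptr=1 lookahead=* remaining=[* num - num $]
Step 3: reduce T->F. Stack=[T] ptr=1 lookahead=* remaining=[* num - num $]
Step 4: shift *. Stack=[T *] ptr=2 lookahead=num remaining=[num - num $]
Step 5: shift num. Stack=[T * num] ptr=3 lookahead=- remaining=[- num $]
Step 6: reduce F->num. Stack=[T * F] ptr=3 lookahead=- remaining=[- num $]
Step 7: reduce T->T * F. Stack=[T] ptr=3 lookahead=- remaining=[- num $]
Step 8: reduce E->T. Stack=[E] ptr=3 lookahead=- remaining=[- num $]
Step 9: shift -. Stack=[E -] ptr=4 lookahead=num remaining=[num $]
Step 10: shift num. Stack=[E - num] ptr=5 lookahead=$ remaining=[$]
Step 11: reduce F->num. Stack=[E - F] ptr=5 lookahead=$ remaining=[$]

Answer: reduce F->num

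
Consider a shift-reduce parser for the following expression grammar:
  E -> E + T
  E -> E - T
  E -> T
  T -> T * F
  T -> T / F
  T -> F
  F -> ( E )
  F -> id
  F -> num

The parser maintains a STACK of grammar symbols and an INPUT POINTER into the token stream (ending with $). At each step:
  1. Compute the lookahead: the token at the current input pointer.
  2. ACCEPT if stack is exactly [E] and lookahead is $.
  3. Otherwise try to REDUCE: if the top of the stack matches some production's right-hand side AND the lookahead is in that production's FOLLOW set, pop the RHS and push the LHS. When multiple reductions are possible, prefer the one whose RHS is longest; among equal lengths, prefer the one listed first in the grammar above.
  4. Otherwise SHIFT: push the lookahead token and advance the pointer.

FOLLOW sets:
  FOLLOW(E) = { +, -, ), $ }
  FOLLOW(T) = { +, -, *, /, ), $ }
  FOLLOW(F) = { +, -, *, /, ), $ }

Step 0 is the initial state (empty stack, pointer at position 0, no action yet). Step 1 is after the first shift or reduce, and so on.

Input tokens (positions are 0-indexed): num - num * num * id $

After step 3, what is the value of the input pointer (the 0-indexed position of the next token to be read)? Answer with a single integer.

Answer: 1

Derivation:
Step 1: shift num. Stack=[num] ptr=1 lookahead=- remaining=[- num * num * id $]
Step 2: reduce F->num. Stack=[F] ptr=1 lookahead=- remaining=[- num * num * id $]
Step 3: reduce T->F. Stack=[T] ptr=1 lookahead=- remaining=[- num * num * id $]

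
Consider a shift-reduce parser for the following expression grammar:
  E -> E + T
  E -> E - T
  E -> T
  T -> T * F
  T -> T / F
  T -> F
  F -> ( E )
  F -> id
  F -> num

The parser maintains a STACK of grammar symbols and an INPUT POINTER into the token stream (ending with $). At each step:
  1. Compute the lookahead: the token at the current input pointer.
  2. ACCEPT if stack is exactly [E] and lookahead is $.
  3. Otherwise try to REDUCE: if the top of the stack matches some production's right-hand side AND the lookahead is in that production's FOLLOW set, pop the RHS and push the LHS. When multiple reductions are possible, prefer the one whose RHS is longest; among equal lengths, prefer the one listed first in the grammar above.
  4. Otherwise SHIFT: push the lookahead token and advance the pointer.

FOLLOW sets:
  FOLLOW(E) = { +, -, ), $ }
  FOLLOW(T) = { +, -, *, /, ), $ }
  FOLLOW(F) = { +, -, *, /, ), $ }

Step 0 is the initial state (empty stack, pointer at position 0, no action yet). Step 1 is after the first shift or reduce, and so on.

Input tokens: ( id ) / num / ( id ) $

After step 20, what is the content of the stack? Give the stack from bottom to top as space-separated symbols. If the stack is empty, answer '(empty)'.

Step 1: shift (. Stack=[(] ptr=1 lookahead=id remaining=[id ) / num / ( id ) $]
Step 2: shift id. Stack=[( id] ptr=2 lookahead=) remaining=[) / num / ( id ) $]
Step 3: reduce F->id. Stack=[( F] ptr=2 lookahead=) remaining=[) / num / ( id ) $]
Step 4: reduce T->F. Stack=[( T] ptr=2 lookahead=) remaining=[) / num / ( id ) $]
Step 5: reduce E->T. Stack=[( E] ptr=2 lookahead=) remaining=[) / num / ( id ) $]
Step 6: shift ). Stack=[( E )] ptr=3 lookahead=/ remaining=[/ num / ( id ) $]
Step 7: reduce F->( E ). Stack=[F] ptr=3 lookahead=/ remaining=[/ num / ( id ) $]
Step 8: reduce T->F. Stack=[T] ptr=3 lookahead=/ remaining=[/ num / ( id ) $]
Step 9: shift /. Stack=[T /] ptr=4 lookahead=num remaining=[num / ( id ) $]
Step 10: shift num. Stack=[T / num] ptr=5 lookahead=/ remaining=[/ ( id ) $]
Step 11: reduce F->num. Stack=[T / F] ptr=5 lookahead=/ remaining=[/ ( id ) $]
Step 12: reduce T->T / F. Stack=[T] ptr=5 lookahead=/ remaining=[/ ( id ) $]
Step 13: shift /. Stack=[T /] ptr=6 lookahead=( remaining=[( id ) $]
Step 14: shift (. Stack=[T / (] ptr=7 lookahead=id remaining=[id ) $]
Step 15: shift id. Stack=[T / ( id] ptr=8 lookahead=) remaining=[) $]
Step 16: reduce F->id. Stack=[T / ( F] ptr=8 lookahead=) remaining=[) $]
Step 17: reduce T->F. Stack=[T / ( T] ptr=8 lookahead=) remaining=[) $]
Step 18: reduce E->T. Stack=[T / ( E] ptr=8 lookahead=) remaining=[) $]
Step 19: shift ). Stack=[T / ( E )] ptr=9 lookahead=$ remaining=[$]
Step 20: reduce F->( E ). Stack=[T / F] ptr=9 lookahead=$ remaining=[$]

Answer: T / F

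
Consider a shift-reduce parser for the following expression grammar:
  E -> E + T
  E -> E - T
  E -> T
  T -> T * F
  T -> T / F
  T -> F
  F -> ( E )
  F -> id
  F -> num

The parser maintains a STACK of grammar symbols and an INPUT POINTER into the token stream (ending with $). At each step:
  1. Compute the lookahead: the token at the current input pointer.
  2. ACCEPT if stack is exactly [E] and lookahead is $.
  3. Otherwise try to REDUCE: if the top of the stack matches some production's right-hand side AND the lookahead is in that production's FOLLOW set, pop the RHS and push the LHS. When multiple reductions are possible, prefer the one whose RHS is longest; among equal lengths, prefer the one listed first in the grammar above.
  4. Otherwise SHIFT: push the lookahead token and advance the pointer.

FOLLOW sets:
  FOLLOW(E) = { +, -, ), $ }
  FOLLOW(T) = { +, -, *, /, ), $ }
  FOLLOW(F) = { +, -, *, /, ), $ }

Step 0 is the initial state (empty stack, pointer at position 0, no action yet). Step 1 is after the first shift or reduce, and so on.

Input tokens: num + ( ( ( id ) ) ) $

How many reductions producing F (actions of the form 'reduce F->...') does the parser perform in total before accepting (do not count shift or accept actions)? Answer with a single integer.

Step 1: shift num. Stack=[num] ptr=1 lookahead=+ remaining=[+ ( ( ( id ) ) ) $]
Step 2: reduce F->num. Stack=[F] ptr=1 lookahead=+ remaining=[+ ( ( ( id ) ) ) $]
Step 3: reduce T->F. Stack=[T] ptr=1 lookahead=+ remaining=[+ ( ( ( id ) ) ) $]
Step 4: reduce E->T. Stack=[E] ptr=1 lookahead=+ remaining=[+ ( ( ( id ) ) ) $]
Step 5: shift +. Stack=[E +] ptr=2 lookahead=( remaining=[( ( ( id ) ) ) $]
Step 6: shift (. Stack=[E + (] ptr=3 lookahead=( remaining=[( ( id ) ) ) $]
Step 7: shift (. Stack=[E + ( (] ptr=4 lookahead=( remaining=[( id ) ) ) $]
Step 8: shift (. Stack=[E + ( ( (] ptr=5 lookahead=id remaining=[id ) ) ) $]
Step 9: shift id. Stack=[E + ( ( ( id] ptr=6 lookahead=) remaining=[) ) ) $]
Step 10: reduce F->id. Stack=[E + ( ( ( F] ptr=6 lookahead=) remaining=[) ) ) $]
Step 11: reduce T->F. Stack=[E + ( ( ( T] ptr=6 lookahead=) remaining=[) ) ) $]
Step 12: reduce E->T. Stack=[E + ( ( ( E] ptr=6 lookahead=) remaining=[) ) ) $]
Step 13: shift ). Stack=[E + ( ( ( E )] ptr=7 lookahead=) remaining=[) ) $]
Step 14: reduce F->( E ). Stack=[E + ( ( F] ptr=7 lookahead=) remaining=[) ) $]
Step 15: reduce T->F. Stack=[E + ( ( T] ptr=7 lookahead=) remaining=[) ) $]
Step 16: reduce E->T. Stack=[E + ( ( E] ptr=7 lookahead=) remaining=[) ) $]
Step 17: shift ). Stack=[E + ( ( E )] ptr=8 lookahead=) remaining=[) $]
Step 18: reduce F->( E ). Stack=[E + ( F] ptr=8 lookahead=) remaining=[) $]
Step 19: reduce T->F. Stack=[E + ( T] ptr=8 lookahead=) remaining=[) $]
Step 20: reduce E->T. Stack=[E + ( E] ptr=8 lookahead=) remaining=[) $]
Step 21: shift ). Stack=[E + ( E )] ptr=9 lookahead=$ remaining=[$]
Step 22: reduce F->( E ). Stack=[E + F] ptr=9 lookahead=$ remaining=[$]
Step 23: reduce T->F. Stack=[E + T] ptr=9 lookahead=$ remaining=[$]
Step 24: reduce E->E + T. Stack=[E] ptr=9 lookahead=$ remaining=[$]
Step 25: accept. Stack=[E] ptr=9 lookahead=$ remaining=[$]

Answer: 5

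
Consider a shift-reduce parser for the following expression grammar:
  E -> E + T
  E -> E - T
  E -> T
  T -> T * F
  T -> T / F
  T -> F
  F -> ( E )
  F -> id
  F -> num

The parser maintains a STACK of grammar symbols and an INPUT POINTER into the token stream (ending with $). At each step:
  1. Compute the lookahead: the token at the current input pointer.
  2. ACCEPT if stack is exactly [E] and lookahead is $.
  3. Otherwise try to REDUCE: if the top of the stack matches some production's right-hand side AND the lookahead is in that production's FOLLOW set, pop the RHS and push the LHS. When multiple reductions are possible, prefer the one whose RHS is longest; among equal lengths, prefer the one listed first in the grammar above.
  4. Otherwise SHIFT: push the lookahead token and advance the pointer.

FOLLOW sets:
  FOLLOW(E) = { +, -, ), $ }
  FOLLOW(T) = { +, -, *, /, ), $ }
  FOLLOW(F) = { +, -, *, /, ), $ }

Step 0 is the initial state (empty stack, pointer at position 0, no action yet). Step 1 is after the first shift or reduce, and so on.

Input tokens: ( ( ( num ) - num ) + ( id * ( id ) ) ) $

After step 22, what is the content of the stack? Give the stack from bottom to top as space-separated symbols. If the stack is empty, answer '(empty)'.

Answer: ( E + (

Derivation:
Step 1: shift (. Stack=[(] ptr=1 lookahead=( remaining=[( ( num ) - num ) + ( id * ( id ) ) ) $]
Step 2: shift (. Stack=[( (] ptr=2 lookahead=( remaining=[( num ) - num ) + ( id * ( id ) ) ) $]
Step 3: shift (. Stack=[( ( (] ptr=3 lookahead=num remaining=[num ) - num ) + ( id * ( id ) ) ) $]
Step 4: shift num. Stack=[( ( ( num] ptr=4 lookahead=) remaining=[) - num ) + ( id * ( id ) ) ) $]
Step 5: reduce F->num. Stack=[( ( ( F] ptr=4 lookahead=) remaining=[) - num ) + ( id * ( id ) ) ) $]
Step 6: reduce T->F. Stack=[( ( ( T] ptr=4 lookahead=) remaining=[) - num ) + ( id * ( id ) ) ) $]
Step 7: reduce E->T. Stack=[( ( ( E] ptr=4 lookahead=) remaining=[) - num ) + ( id * ( id ) ) ) $]
Step 8: shift ). Stack=[( ( ( E )] ptr=5 lookahead=- remaining=[- num ) + ( id * ( id ) ) ) $]
Step 9: reduce F->( E ). Stack=[( ( F] ptr=5 lookahead=- remaining=[- num ) + ( id * ( id ) ) ) $]
Step 10: reduce T->F. Stack=[( ( T] ptr=5 lookahead=- remaining=[- num ) + ( id * ( id ) ) ) $]
Step 11: reduce E->T. Stack=[( ( E] ptr=5 lookahead=- remaining=[- num ) + ( id * ( id ) ) ) $]
Step 12: shift -. Stack=[( ( E -] ptr=6 lookahead=num remaining=[num ) + ( id * ( id ) ) ) $]
Step 13: shift num. Stack=[( ( E - num] ptr=7 lookahead=) remaining=[) + ( id * ( id ) ) ) $]
Step 14: reduce F->num. Stack=[( ( E - F] ptr=7 lookahead=) remaining=[) + ( id * ( id ) ) ) $]
Step 15: reduce T->F. Stack=[( ( E - T] ptr=7 lookahead=) remaining=[) + ( id * ( id ) ) ) $]
Step 16: reduce E->E - T. Stack=[( ( E] ptr=7 lookahead=) remaining=[) + ( id * ( id ) ) ) $]
Step 17: shift ). Stack=[( ( E )] ptr=8 lookahead=+ remaining=[+ ( id * ( id ) ) ) $]
Step 18: reduce F->( E ). Stack=[( F] ptr=8 lookahead=+ remaining=[+ ( id * ( id ) ) ) $]
Step 19: reduce T->F. Stack=[( T] ptr=8 lookahead=+ remaining=[+ ( id * ( id ) ) ) $]
Step 20: reduce E->T. Stack=[( E] ptr=8 lookahead=+ remaining=[+ ( id * ( id ) ) ) $]
Step 21: shift +. Stack=[( E +] ptr=9 lookahead=( remaining=[( id * ( id ) ) ) $]
Step 22: shift (. Stack=[( E + (] ptr=10 lookahead=id remaining=[id * ( id ) ) ) $]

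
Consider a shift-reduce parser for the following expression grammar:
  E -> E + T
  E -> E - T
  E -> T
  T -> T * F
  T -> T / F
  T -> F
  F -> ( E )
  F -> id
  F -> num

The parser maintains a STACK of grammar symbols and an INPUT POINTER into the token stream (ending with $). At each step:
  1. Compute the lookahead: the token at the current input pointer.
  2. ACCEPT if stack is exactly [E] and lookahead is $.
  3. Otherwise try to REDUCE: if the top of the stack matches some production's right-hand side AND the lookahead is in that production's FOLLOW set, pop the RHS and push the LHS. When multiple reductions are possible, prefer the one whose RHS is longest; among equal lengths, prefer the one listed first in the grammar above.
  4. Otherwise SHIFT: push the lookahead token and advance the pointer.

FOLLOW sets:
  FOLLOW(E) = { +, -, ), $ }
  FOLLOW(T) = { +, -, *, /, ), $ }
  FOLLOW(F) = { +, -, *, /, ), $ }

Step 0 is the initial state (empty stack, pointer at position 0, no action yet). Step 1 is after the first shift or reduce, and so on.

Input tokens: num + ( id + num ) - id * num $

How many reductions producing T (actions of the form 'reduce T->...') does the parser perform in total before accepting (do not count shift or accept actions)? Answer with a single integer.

Step 1: shift num. Stack=[num] ptr=1 lookahead=+ remaining=[+ ( id + num ) - id * num $]
Step 2: reduce F->num. Stack=[F] ptr=1 lookahead=+ remaining=[+ ( id + num ) - id * num $]
Step 3: reduce T->F. Stack=[T] ptr=1 lookahead=+ remaining=[+ ( id + num ) - id * num $]
Step 4: reduce E->T. Stack=[E] ptr=1 lookahead=+ remaining=[+ ( id + num ) - id * num $]
Step 5: shift +. Stack=[E +] ptr=2 lookahead=( remaining=[( id + num ) - id * num $]
Step 6: shift (. Stack=[E + (] ptr=3 lookahead=id remaining=[id + num ) - id * num $]
Step 7: shift id. Stack=[E + ( id] ptr=4 lookahead=+ remaining=[+ num ) - id * num $]
Step 8: reduce F->id. Stack=[E + ( F] ptr=4 lookahead=+ remaining=[+ num ) - id * num $]
Step 9: reduce T->F. Stack=[E + ( T] ptr=4 lookahead=+ remaining=[+ num ) - id * num $]
Step 10: reduce E->T. Stack=[E + ( E] ptr=4 lookahead=+ remaining=[+ num ) - id * num $]
Step 11: shift +. Stack=[E + ( E +] ptr=5 lookahead=num remaining=[num ) - id * num $]
Step 12: shift num. Stack=[E + ( E + num] ptr=6 lookahead=) remaining=[) - id * num $]
Step 13: reduce F->num. Stack=[E + ( E + F] ptr=6 lookahead=) remaining=[) - id * num $]
Step 14: reduce T->F. Stack=[E + ( E + T] ptr=6 lookahead=) remaining=[) - id * num $]
Step 15: reduce E->E + T. Stack=[E + ( E] ptr=6 lookahead=) remaining=[) - id * num $]
Step 16: shift ). Stack=[E + ( E )] ptr=7 lookahead=- remaining=[- id * num $]
Step 17: reduce F->( E ). Stack=[E + F] ptr=7 lookahead=- remaining=[- id * num $]
Step 18: reduce T->F. Stack=[E + T] ptr=7 lookahead=- remaining=[- id * num $]
Step 19: reduce E->E + T. Stack=[E] ptr=7 lookahead=- remaining=[- id * num $]
Step 20: shift -. Stack=[E -] ptr=8 lookahead=id remaining=[id * num $]
Step 21: shift id. Stack=[E - id] ptr=9 lookahead=* remaining=[* num $]
Step 22: reduce F->id. Stack=[E - F] ptr=9 lookahead=* remaining=[* num $]
Step 23: reduce T->F. Stack=[E - T] ptr=9 lookahead=* remaining=[* num $]
Step 24: shift *. Stack=[E - T *] ptr=10 lookahead=num remaining=[num $]
Step 25: shift num. Stack=[E - T * num] ptr=11 lookahead=$ remaining=[$]
Step 26: reduce F->num. Stack=[E - T * F] ptr=11 lookahead=$ remaining=[$]
Step 27: reduce T->T * F. Stack=[E - T] ptr=11 lookahead=$ remaining=[$]
Step 28: reduce E->E - T. Stack=[E] ptr=11 lookahead=$ remaining=[$]
Step 29: accept. Stack=[E] ptr=11 lookahead=$ remaining=[$]

Answer: 6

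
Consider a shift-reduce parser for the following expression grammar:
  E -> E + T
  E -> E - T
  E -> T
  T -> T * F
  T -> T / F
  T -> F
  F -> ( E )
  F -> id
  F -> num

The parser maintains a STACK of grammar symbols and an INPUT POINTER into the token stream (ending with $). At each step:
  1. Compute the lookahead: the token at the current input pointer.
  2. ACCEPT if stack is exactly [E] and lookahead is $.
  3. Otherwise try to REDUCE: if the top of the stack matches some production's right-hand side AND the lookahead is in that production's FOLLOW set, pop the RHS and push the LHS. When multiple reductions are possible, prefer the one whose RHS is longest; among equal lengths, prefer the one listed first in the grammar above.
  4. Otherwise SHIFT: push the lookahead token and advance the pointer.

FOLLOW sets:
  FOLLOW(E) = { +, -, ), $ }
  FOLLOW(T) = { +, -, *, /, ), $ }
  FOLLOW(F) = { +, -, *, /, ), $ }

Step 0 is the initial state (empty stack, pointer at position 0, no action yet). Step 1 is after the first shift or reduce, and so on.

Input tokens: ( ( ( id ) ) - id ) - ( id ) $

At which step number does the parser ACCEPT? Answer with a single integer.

Answer: 35

Derivation:
Step 1: shift (. Stack=[(] ptr=1 lookahead=( remaining=[( ( id ) ) - id ) - ( id ) $]
Step 2: shift (. Stack=[( (] ptr=2 lookahead=( remaining=[( id ) ) - id ) - ( id ) $]
Step 3: shift (. Stack=[( ( (] ptr=3 lookahead=id remaining=[id ) ) - id ) - ( id ) $]
Step 4: shift id. Stack=[( ( ( id] ptr=4 lookahead=) remaining=[) ) - id ) - ( id ) $]
Step 5: reduce F->id. Stack=[( ( ( F] ptr=4 lookahead=) remaining=[) ) - id ) - ( id ) $]
Step 6: reduce T->F. Stack=[( ( ( T] ptr=4 lookahead=) remaining=[) ) - id ) - ( id ) $]
Step 7: reduce E->T. Stack=[( ( ( E] ptr=4 lookahead=) remaining=[) ) - id ) - ( id ) $]
Step 8: shift ). Stack=[( ( ( E )] ptr=5 lookahead=) remaining=[) - id ) - ( id ) $]
Step 9: reduce F->( E ). Stack=[( ( F] ptr=5 lookahead=) remaining=[) - id ) - ( id ) $]
Step 10: reduce T->F. Stack=[( ( T] ptr=5 lookahead=) remaining=[) - id ) - ( id ) $]
Step 11: reduce E->T. Stack=[( ( E] ptr=5 lookahead=) remaining=[) - id ) - ( id ) $]
Step 12: shift ). Stack=[( ( E )] ptr=6 lookahead=- remaining=[- id ) - ( id ) $]
Step 13: reduce F->( E ). Stack=[( F] ptr=6 lookahead=- remaining=[- id ) - ( id ) $]
Step 14: reduce T->F. Stack=[( T] ptr=6 lookahead=- remaining=[- id ) - ( id ) $]
Step 15: reduce E->T. Stack=[( E] ptr=6 lookahead=- remaining=[- id ) - ( id ) $]
Step 16: shift -. Stack=[( E -] ptr=7 lookahead=id remaining=[id ) - ( id ) $]
Step 17: shift id. Stack=[( E - id] ptr=8 lookahead=) remaining=[) - ( id ) $]
Step 18: reduce F->id. Stack=[( E - F] ptr=8 lookahead=) remaining=[) - ( id ) $]
Step 19: reduce T->F. Stack=[( E - T] ptr=8 lookahead=) remaining=[) - ( id ) $]
Step 20: reduce E->E - T. Stack=[( E] ptr=8 lookahead=) remaining=[) - ( id ) $]
Step 21: shift ). Stack=[( E )] ptr=9 lookahead=- remaining=[- ( id ) $]
Step 22: reduce F->( E ). Stack=[F] ptr=9 lookahead=- remaining=[- ( id ) $]
Step 23: reduce T->F. Stack=[T] ptr=9 lookahead=- remaining=[- ( id ) $]
Step 24: reduce E->T. Stack=[E] ptr=9 lookahead=- remaining=[- ( id ) $]
Step 25: shift -. Stack=[E -] ptr=10 lookahead=( remaining=[( id ) $]
Step 26: shift (. Stack=[E - (] ptr=11 lookahead=id remaining=[id ) $]
Step 27: shift id. Stack=[E - ( id] ptr=12 lookahead=) remaining=[) $]
Step 28: reduce F->id. Stack=[E - ( F] ptr=12 lookahead=) remaining=[) $]
Step 29: reduce T->F. Stack=[E - ( T] ptr=12 lookahead=) remaining=[) $]
Step 30: reduce E->T. Stack=[E - ( E] ptr=12 lookahead=) remaining=[) $]
Step 31: shift ). Stack=[E - ( E )] ptr=13 lookahead=$ remaining=[$]
Step 32: reduce F->( E ). Stack=[E - F] ptr=13 lookahead=$ remaining=[$]
Step 33: reduce T->F. Stack=[E - T] ptr=13 lookahead=$ remaining=[$]
Step 34: reduce E->E - T. Stack=[E] ptr=13 lookahead=$ remaining=[$]
Step 35: accept. Stack=[E] ptr=13 lookahead=$ remaining=[$]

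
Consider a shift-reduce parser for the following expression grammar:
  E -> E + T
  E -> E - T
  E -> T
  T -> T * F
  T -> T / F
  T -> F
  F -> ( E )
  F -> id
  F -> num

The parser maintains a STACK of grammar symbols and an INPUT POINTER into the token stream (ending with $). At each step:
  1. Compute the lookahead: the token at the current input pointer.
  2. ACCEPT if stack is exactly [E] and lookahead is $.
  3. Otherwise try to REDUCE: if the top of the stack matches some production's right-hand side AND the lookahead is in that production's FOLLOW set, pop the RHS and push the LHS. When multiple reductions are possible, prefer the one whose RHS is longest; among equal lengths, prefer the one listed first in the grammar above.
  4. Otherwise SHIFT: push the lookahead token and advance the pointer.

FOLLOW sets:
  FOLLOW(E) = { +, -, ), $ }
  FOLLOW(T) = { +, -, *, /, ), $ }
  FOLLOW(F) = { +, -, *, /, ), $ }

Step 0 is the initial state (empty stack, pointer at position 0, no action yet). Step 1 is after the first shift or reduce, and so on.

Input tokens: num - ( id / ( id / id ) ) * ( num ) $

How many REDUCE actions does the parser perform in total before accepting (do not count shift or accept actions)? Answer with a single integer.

Answer: 21

Derivation:
Step 1: shift num. Stack=[num] ptr=1 lookahead=- remaining=[- ( id / ( id / id ) ) * ( num ) $]
Step 2: reduce F->num. Stack=[F] ptr=1 lookahead=- remaining=[- ( id / ( id / id ) ) * ( num ) $]
Step 3: reduce T->F. Stack=[T] ptr=1 lookahead=- remaining=[- ( id / ( id / id ) ) * ( num ) $]
Step 4: reduce E->T. Stack=[E] ptr=1 lookahead=- remaining=[- ( id / ( id / id ) ) * ( num ) $]
Step 5: shift -. Stack=[E -] ptr=2 lookahead=( remaining=[( id / ( id / id ) ) * ( num ) $]
Step 6: shift (. Stack=[E - (] ptr=3 lookahead=id remaining=[id / ( id / id ) ) * ( num ) $]
Step 7: shift id. Stack=[E - ( id] ptr=4 lookahead=/ remaining=[/ ( id / id ) ) * ( num ) $]
Step 8: reduce F->id. Stack=[E - ( F] ptr=4 lookahead=/ remaining=[/ ( id / id ) ) * ( num ) $]
Step 9: reduce T->F. Stack=[E - ( T] ptr=4 lookahead=/ remaining=[/ ( id / id ) ) * ( num ) $]
Step 10: shift /. Stack=[E - ( T /] ptr=5 lookahead=( remaining=[( id / id ) ) * ( num ) $]
Step 11: shift (. Stack=[E - ( T / (] ptr=6 lookahead=id remaining=[id / id ) ) * ( num ) $]
Step 12: shift id. Stack=[E - ( T / ( id] ptr=7 lookahead=/ remaining=[/ id ) ) * ( num ) $]
Step 13: reduce F->id. Stack=[E - ( T / ( F] ptr=7 lookahead=/ remaining=[/ id ) ) * ( num ) $]
Step 14: reduce T->F. Stack=[E - ( T / ( T] ptr=7 lookahead=/ remaining=[/ id ) ) * ( num ) $]
Step 15: shift /. Stack=[E - ( T / ( T /] ptr=8 lookahead=id remaining=[id ) ) * ( num ) $]
Step 16: shift id. Stack=[E - ( T / ( T / id] ptr=9 lookahead=) remaining=[) ) * ( num ) $]
Step 17: reduce F->id. Stack=[E - ( T / ( T / F] ptr=9 lookahead=) remaining=[) ) * ( num ) $]
Step 18: reduce T->T / F. Stack=[E - ( T / ( T] ptr=9 lookahead=) remaining=[) ) * ( num ) $]
Step 19: reduce E->T. Stack=[E - ( T / ( E] ptr=9 lookahead=) remaining=[) ) * ( num ) $]
Step 20: shift ). Stack=[E - ( T / ( E )] ptr=10 lookahead=) remaining=[) * ( num ) $]
Step 21: reduce F->( E ). Stack=[E - ( T / F] ptr=10 lookahead=) remaining=[) * ( num ) $]
Step 22: reduce T->T / F. Stack=[E - ( T] ptr=10 lookahead=) remaining=[) * ( num ) $]
Step 23: reduce E->T. Stack=[E - ( E] ptr=10 lookahead=) remaining=[) * ( num ) $]
Step 24: shift ). Stack=[E - ( E )] ptr=11 lookahead=* remaining=[* ( num ) $]
Step 25: reduce F->( E ). Stack=[E - F] ptr=11 lookahead=* remaining=[* ( num ) $]
Step 26: reduce T->F. Stack=[E - T] ptr=11 lookahead=* remaining=[* ( num ) $]
Step 27: shift *. Stack=[E - T *] ptr=12 lookahead=( remaining=[( num ) $]
Step 28: shift (. Stack=[E - T * (] ptr=13 lookahead=num remaining=[num ) $]
Step 29: shift num. Stack=[E - T * ( num] ptr=14 lookahead=) remaining=[) $]
Step 30: reduce F->num. Stack=[E - T * ( F] ptr=14 lookahead=) remaining=[) $]
Step 31: reduce T->F. Stack=[E - T * ( T] ptr=14 lookahead=) remaining=[) $]
Step 32: reduce E->T. Stack=[E - T * ( E] ptr=14 lookahead=) remaining=[) $]
Step 33: shift ). Stack=[E - T * ( E )] ptr=15 lookahead=$ remaining=[$]
Step 34: reduce F->( E ). Stack=[E - T * F] ptr=15 lookahead=$ remaining=[$]
Step 35: reduce T->T * F. Stack=[E - T] ptr=15 lookahead=$ remaining=[$]
Step 36: reduce E->E - T. Stack=[E] ptr=15 lookahead=$ remaining=[$]
Step 37: accept. Stack=[E] ptr=15 lookahead=$ remaining=[$]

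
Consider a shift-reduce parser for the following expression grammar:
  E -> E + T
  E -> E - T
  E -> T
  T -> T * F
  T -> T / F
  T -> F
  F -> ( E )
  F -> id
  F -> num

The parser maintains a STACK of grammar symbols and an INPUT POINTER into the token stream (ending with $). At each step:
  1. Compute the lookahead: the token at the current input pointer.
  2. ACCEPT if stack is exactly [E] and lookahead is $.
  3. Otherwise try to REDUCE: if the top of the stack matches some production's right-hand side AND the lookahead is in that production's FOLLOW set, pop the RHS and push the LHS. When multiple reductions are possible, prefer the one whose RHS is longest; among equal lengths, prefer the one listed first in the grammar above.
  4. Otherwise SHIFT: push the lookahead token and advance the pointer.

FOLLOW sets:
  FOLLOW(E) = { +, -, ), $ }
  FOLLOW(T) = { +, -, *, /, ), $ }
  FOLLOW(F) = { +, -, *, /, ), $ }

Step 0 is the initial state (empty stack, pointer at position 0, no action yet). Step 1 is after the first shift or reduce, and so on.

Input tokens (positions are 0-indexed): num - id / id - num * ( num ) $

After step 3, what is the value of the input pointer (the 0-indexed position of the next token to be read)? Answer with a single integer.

Step 1: shift num. Stack=[num] ptr=1 lookahead=- remaining=[- id / id - num * ( num ) $]
Step 2: reduce F->num. Stack=[F] ptr=1 lookahead=- remaining=[- id / id - num * ( num ) $]
Step 3: reduce T->F. Stack=[T] ptr=1 lookahead=- remaining=[- id / id - num * ( num ) $]

Answer: 1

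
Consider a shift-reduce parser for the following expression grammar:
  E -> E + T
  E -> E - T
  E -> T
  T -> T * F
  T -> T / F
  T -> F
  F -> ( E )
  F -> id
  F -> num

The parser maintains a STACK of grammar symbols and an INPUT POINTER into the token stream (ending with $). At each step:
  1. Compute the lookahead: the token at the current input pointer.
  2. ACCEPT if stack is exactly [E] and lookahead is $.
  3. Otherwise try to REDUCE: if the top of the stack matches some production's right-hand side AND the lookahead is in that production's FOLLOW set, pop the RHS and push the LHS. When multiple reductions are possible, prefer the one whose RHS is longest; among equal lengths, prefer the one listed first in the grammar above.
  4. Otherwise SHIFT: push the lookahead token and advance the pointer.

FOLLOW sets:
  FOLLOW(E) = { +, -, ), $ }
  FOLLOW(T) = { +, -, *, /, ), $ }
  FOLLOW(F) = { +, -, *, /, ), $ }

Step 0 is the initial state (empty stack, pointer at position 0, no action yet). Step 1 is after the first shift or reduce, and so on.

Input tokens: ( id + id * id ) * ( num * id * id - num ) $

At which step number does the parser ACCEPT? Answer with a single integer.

Step 1: shift (. Stack=[(] ptr=1 lookahead=id remaining=[id + id * id ) * ( num * id * id - num ) $]
Step 2: shift id. Stack=[( id] ptr=2 lookahead=+ remaining=[+ id * id ) * ( num * id * id - num ) $]
Step 3: reduce F->id. Stack=[( F] ptr=2 lookahead=+ remaining=[+ id * id ) * ( num * id * id - num ) $]
Step 4: reduce T->F. Stack=[( T] ptr=2 lookahead=+ remaining=[+ id * id ) * ( num * id * id - num ) $]
Step 5: reduce E->T. Stack=[( E] ptr=2 lookahead=+ remaining=[+ id * id ) * ( num * id * id - num ) $]
Step 6: shift +. Stack=[( E +] ptr=3 lookahead=id remaining=[id * id ) * ( num * id * id - num ) $]
Step 7: shift id. Stack=[( E + id] ptr=4 lookahead=* remaining=[* id ) * ( num * id * id - num ) $]
Step 8: reduce F->id. Stack=[( E + F] ptr=4 lookahead=* remaining=[* id ) * ( num * id * id - num ) $]
Step 9: reduce T->F. Stack=[( E + T] ptr=4 lookahead=* remaining=[* id ) * ( num * id * id - num ) $]
Step 10: shift *. Stack=[( E + T *] ptr=5 lookahead=id remaining=[id ) * ( num * id * id - num ) $]
Step 11: shift id. Stack=[( E + T * id] ptr=6 lookahead=) remaining=[) * ( num * id * id - num ) $]
Step 12: reduce F->id. Stack=[( E + T * F] ptr=6 lookahead=) remaining=[) * ( num * id * id - num ) $]
Step 13: reduce T->T * F. Stack=[( E + T] ptr=6 lookahead=) remaining=[) * ( num * id * id - num ) $]
Step 14: reduce E->E + T. Stack=[( E] ptr=6 lookahead=) remaining=[) * ( num * id * id - num ) $]
Step 15: shift ). Stack=[( E )] ptr=7 lookahead=* remaining=[* ( num * id * id - num ) $]
Step 16: reduce F->( E ). Stack=[F] ptr=7 lookahead=* remaining=[* ( num * id * id - num ) $]
Step 17: reduce T->F. Stack=[T] ptr=7 lookahead=* remaining=[* ( num * id * id - num ) $]
Step 18: shift *. Stack=[T *] ptr=8 lookahead=( remaining=[( num * id * id - num ) $]
Step 19: shift (. Stack=[T * (] ptr=9 lookahead=num remaining=[num * id * id - num ) $]
Step 20: shift num. Stack=[T * ( num] ptr=10 lookahead=* remaining=[* id * id - num ) $]
Step 21: reduce F->num. Stack=[T * ( F] ptr=10 lookahead=* remaining=[* id * id - num ) $]
Step 22: reduce T->F. Stack=[T * ( T] ptr=10 lookahead=* remaining=[* id * id - num ) $]
Step 23: shift *. Stack=[T * ( T *] ptr=11 lookahead=id remaining=[id * id - num ) $]
Step 24: shift id. Stack=[T * ( T * id] ptr=12 lookahead=* remaining=[* id - num ) $]
Step 25: reduce F->id. Stack=[T * ( T * F] ptr=12 lookahead=* remaining=[* id - num ) $]
Step 26: reduce T->T * F. Stack=[T * ( T] ptr=12 lookahead=* remaining=[* id - num ) $]
Step 27: shift *. Stack=[T * ( T *] ptr=13 lookahead=id remaining=[id - num ) $]
Step 28: shift id. Stack=[T * ( T * id] ptr=14 lookahead=- remaining=[- num ) $]
Step 29: reduce F->id. Stack=[T * ( T * F] ptr=14 lookahead=- remaining=[- num ) $]
Step 30: reduce T->T * F. Stack=[T * ( T] ptr=14 lookahead=- remaining=[- num ) $]
Step 31: reduce E->T. Stack=[T * ( E] ptr=14 lookahead=- remaining=[- num ) $]
Step 32: shift -. Stack=[T * ( E -] ptr=15 lookahead=num remaining=[num ) $]
Step 33: shift num. Stack=[T * ( E - num] ptr=16 lookahead=) remaining=[) $]
Step 34: reduce F->num. Stack=[T * ( E - F] ptr=16 lookahead=) remaining=[) $]
Step 35: reduce T->F. Stack=[T * ( E - T] ptr=16 lookahead=) remaining=[) $]
Step 36: reduce E->E - T. Stack=[T * ( E] ptr=16 lookahead=) remaining=[) $]
Step 37: shift ). Stack=[T * ( E )] ptr=17 lookahead=$ remaining=[$]
Step 38: reduce F->( E ). Stack=[T * F] ptr=17 lookahead=$ remaining=[$]
Step 39: reduce T->T * F. Stack=[T] ptr=17 lookahead=$ remaining=[$]
Step 40: reduce E->T. Stack=[E] ptr=17 lookahead=$ remaining=[$]
Step 41: accept. Stack=[E] ptr=17 lookahead=$ remaining=[$]

Answer: 41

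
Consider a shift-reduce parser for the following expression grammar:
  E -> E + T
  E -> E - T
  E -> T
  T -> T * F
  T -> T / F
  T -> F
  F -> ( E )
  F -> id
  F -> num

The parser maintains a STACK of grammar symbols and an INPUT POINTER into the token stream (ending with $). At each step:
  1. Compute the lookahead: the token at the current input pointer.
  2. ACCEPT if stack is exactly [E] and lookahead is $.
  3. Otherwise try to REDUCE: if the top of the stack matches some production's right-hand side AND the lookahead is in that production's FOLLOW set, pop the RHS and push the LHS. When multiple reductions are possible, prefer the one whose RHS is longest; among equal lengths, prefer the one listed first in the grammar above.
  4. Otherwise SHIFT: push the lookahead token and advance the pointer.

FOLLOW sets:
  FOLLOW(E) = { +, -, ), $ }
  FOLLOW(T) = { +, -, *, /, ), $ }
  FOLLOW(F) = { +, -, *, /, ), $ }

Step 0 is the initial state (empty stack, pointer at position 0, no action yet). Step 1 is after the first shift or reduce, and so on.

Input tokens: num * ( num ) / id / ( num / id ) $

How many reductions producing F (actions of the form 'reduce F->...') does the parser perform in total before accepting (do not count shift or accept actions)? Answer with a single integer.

Answer: 7

Derivation:
Step 1: shift num. Stack=[num] ptr=1 lookahead=* remaining=[* ( num ) / id / ( num / id ) $]
Step 2: reduce F->num. Stack=[F] ptr=1 lookahead=* remaining=[* ( num ) / id / ( num / id ) $]
Step 3: reduce T->F. Stack=[T] ptr=1 lookahead=* remaining=[* ( num ) / id / ( num / id ) $]
Step 4: shift *. Stack=[T *] ptr=2 lookahead=( remaining=[( num ) / id / ( num / id ) $]
Step 5: shift (. Stack=[T * (] ptr=3 lookahead=num remaining=[num ) / id / ( num / id ) $]
Step 6: shift num. Stack=[T * ( num] ptr=4 lookahead=) remaining=[) / id / ( num / id ) $]
Step 7: reduce F->num. Stack=[T * ( F] ptr=4 lookahead=) remaining=[) / id / ( num / id ) $]
Step 8: reduce T->F. Stack=[T * ( T] ptr=4 lookahead=) remaining=[) / id / ( num / id ) $]
Step 9: reduce E->T. Stack=[T * ( E] ptr=4 lookahead=) remaining=[) / id / ( num / id ) $]
Step 10: shift ). Stack=[T * ( E )] ptr=5 lookahead=/ remaining=[/ id / ( num / id ) $]
Step 11: reduce F->( E ). Stack=[T * F] ptr=5 lookahead=/ remaining=[/ id / ( num / id ) $]
Step 12: reduce T->T * F. Stack=[T] ptr=5 lookahead=/ remaining=[/ id / ( num / id ) $]
Step 13: shift /. Stack=[T /] ptr=6 lookahead=id remaining=[id / ( num / id ) $]
Step 14: shift id. Stack=[T / id] ptr=7 lookahead=/ remaining=[/ ( num / id ) $]
Step 15: reduce F->id. Stack=[T / F] ptr=7 lookahead=/ remaining=[/ ( num / id ) $]
Step 16: reduce T->T / F. Stack=[T] ptr=7 lookahead=/ remaining=[/ ( num / id ) $]
Step 17: shift /. Stack=[T /] ptr=8 lookahead=( remaining=[( num / id ) $]
Step 18: shift (. Stack=[T / (] ptr=9 lookahead=num remaining=[num / id ) $]
Step 19: shift num. Stack=[T / ( num] ptr=10 lookahead=/ remaining=[/ id ) $]
Step 20: reduce F->num. Stack=[T / ( F] ptr=10 lookahead=/ remaining=[/ id ) $]
Step 21: reduce T->F. Stack=[T / ( T] ptr=10 lookahead=/ remaining=[/ id ) $]
Step 22: shift /. Stack=[T / ( T /] ptr=11 lookahead=id remaining=[id ) $]
Step 23: shift id. Stack=[T / ( T / id] ptr=12 lookahead=) remaining=[) $]
Step 24: reduce F->id. Stack=[T / ( T / F] ptr=12 lookahead=) remaining=[) $]
Step 25: reduce T->T / F. Stack=[T / ( T] ptr=12 lookahead=) remaining=[) $]
Step 26: reduce E->T. Stack=[T / ( E] ptr=12 lookahead=) remaining=[) $]
Step 27: shift ). Stack=[T / ( E )] ptr=13 lookahead=$ remaining=[$]
Step 28: reduce F->( E ). Stack=[T / F] ptr=13 lookahead=$ remaining=[$]
Step 29: reduce T->T / F. Stack=[T] ptr=13 lookahead=$ remaining=[$]
Step 30: reduce E->T. Stack=[E] ptr=13 lookahead=$ remaining=[$]
Step 31: accept. Stack=[E] ptr=13 lookahead=$ remaining=[$]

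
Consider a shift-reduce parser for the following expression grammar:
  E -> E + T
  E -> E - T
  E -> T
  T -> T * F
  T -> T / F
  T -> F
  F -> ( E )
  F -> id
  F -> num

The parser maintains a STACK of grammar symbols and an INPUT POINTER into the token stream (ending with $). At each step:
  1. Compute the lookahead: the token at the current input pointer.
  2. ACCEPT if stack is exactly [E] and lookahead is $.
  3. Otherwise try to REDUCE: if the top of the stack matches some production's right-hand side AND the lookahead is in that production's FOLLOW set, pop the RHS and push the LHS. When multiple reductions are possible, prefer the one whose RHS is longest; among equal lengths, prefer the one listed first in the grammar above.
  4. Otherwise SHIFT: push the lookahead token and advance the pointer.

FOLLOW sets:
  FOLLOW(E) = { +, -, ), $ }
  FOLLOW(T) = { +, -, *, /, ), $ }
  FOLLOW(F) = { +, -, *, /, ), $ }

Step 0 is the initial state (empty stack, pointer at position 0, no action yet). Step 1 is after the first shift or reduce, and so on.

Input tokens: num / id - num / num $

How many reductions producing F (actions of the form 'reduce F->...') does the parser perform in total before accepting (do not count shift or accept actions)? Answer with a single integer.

Answer: 4

Derivation:
Step 1: shift num. Stack=[num] ptr=1 lookahead=/ remaining=[/ id - num / num $]
Step 2: reduce F->num. Stack=[F] ptr=1 lookahead=/ remaining=[/ id - num / num $]
Step 3: reduce T->F. Stack=[T] ptr=1 lookahead=/ remaining=[/ id - num / num $]
Step 4: shift /. Stack=[T /] ptr=2 lookahead=id remaining=[id - num / num $]
Step 5: shift id. Stack=[T / id] ptr=3 lookahead=- remaining=[- num / num $]
Step 6: reduce F->id. Stack=[T / F] ptr=3 lookahead=- remaining=[- num / num $]
Step 7: reduce T->T / F. Stack=[T] ptr=3 lookahead=- remaining=[- num / num $]
Step 8: reduce E->T. Stack=[E] ptr=3 lookahead=- remaining=[- num / num $]
Step 9: shift -. Stack=[E -] ptr=4 lookahead=num remaining=[num / num $]
Step 10: shift num. Stack=[E - num] ptr=5 lookahead=/ remaining=[/ num $]
Step 11: reduce F->num. Stack=[E - F] ptr=5 lookahead=/ remaining=[/ num $]
Step 12: reduce T->F. Stack=[E - T] ptr=5 lookahead=/ remaining=[/ num $]
Step 13: shift /. Stack=[E - T /] ptr=6 lookahead=num remaining=[num $]
Step 14: shift num. Stack=[E - T / num] ptr=7 lookahead=$ remaining=[$]
Step 15: reduce F->num. Stack=[E - T / F] ptr=7 lookahead=$ remaining=[$]
Step 16: reduce T->T / F. Stack=[E - T] ptr=7 lookahead=$ remaining=[$]
Step 17: reduce E->E - T. Stack=[E] ptr=7 lookahead=$ remaining=[$]
Step 18: accept. Stack=[E] ptr=7 lookahead=$ remaining=[$]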